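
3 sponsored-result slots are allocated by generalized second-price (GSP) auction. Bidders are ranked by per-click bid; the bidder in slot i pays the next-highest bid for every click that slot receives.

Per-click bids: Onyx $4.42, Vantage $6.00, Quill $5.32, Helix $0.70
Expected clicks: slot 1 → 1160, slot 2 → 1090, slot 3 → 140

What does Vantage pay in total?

Sorting advertisers: $6.00 (Vantage) > $5.32 (Quill) > $4.42 (Onyx) > $0.70 (Helix)
Vantage holds slot 1 → pays next bid $5.32 × 1160 clicks = $6171.20.

Vantage pays $6171.20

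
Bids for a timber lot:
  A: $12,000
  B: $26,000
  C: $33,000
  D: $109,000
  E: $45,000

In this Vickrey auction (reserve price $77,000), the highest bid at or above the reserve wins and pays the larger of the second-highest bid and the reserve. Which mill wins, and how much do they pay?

Bids ranked: 109,000 (D) > 45,000 (E) > 33,000 (C) > 26,000 (B) > 12,000 (A)
Highest eligible bid: D at $109,000.
max(second-highest $45,000, reserve $77,000) = $77,000.

D pays $77,000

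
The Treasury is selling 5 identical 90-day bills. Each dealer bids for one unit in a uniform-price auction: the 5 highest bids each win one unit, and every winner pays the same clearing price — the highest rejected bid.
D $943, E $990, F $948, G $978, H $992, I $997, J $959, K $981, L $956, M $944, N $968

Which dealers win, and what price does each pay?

I, H, E, K, G; each pays $968

Sorting: 997 (I), 992 (H), 990 (E), 981 (K), 978 (G), 968 (N), 959 (J), …
Top 5: I, H, E, K, G.
First losing bid is N's $968, which sets the uniform price.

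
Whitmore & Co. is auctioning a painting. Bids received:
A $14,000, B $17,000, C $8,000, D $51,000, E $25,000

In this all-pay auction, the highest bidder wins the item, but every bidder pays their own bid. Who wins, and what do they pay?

D pays $51,000

Sorting bids: 51,000 (D) > 25,000 (E) > 17,000 (B) > 14,000 (A) > 8,000 (C)
D wins with the top bid; all bids are sunk regardless.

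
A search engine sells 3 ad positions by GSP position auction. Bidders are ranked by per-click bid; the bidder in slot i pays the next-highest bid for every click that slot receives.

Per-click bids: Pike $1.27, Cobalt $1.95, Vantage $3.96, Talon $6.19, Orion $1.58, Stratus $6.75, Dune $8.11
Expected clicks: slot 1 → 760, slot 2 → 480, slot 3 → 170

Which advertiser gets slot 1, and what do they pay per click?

Dune; $6.75 per click

Ranked by bid: $8.11 (Dune) > $6.75 (Stratus) > $6.19 (Talon) > $3.96 (Vantage) > …
Slot 1 goes to the first-ranked bidder, Dune, who pays the next bid down: $6.75/click.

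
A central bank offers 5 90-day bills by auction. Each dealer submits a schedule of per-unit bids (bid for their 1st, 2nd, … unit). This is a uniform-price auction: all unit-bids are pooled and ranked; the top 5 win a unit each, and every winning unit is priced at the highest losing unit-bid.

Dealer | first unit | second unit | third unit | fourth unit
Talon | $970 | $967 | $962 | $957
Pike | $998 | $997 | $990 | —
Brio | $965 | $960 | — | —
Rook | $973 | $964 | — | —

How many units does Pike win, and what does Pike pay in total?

Merging the schedules and taking the best 5: 998 (Pike-1), 997 (Pike-2), 990 (Pike-3), 973 (Rook-1), 970 (Talon-1)
First bid not allocated: $967.
Pike wins 3 unit(s) at $967 each.

Pike: 3 units, pays $2,901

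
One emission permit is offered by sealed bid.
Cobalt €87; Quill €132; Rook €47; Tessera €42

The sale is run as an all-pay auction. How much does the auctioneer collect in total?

All-pay auction: the highest bidder wins the item, but every bidder pays their own bid.
Sorting bids: 132 (Quill) > 87 (Cobalt) > 47 (Rook) > 42 (Tessera)
Quill wins with the top bid; all bids are sunk regardless.
Every bidder forfeits their bid regardless of winning.
Revenue = 87 + 132 + 47 + 42 = €308.

Total revenue: €308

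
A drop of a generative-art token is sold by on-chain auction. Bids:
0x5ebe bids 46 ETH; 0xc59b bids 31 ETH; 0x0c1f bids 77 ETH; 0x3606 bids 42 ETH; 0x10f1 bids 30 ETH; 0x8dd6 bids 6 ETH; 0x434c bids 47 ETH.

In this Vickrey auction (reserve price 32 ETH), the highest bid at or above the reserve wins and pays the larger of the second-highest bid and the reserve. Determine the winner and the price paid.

Bids in order: 77 (0x0c1f) > 47 (0x434c) > 46 (0x5ebe) > 42 (0x3606) > 31 (0xc59b) > 30 (0x10f1) > …
Highest eligible bid: 0x0c1f at 77 ETH.
max(second-highest 47 ETH, reserve 32 ETH) = 47 ETH; the reserve does not bind.

0x0c1f pays 47 ETH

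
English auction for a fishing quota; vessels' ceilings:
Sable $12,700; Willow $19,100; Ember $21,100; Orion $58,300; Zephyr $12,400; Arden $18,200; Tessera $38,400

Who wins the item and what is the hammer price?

Rule: the price rises until one bidder remains; the winner pays the price at which the last rival dropped out.
Limits ranked: 58,300 (Orion) > 38,400 (Tessera) > 21,100 (Ember) > 19,100 (Willow) > 18,200 (Arden) > 12,700 (Sable) > …
Bidding ends when Tessera exits at $38,400; Orion takes it.

Orion wins at $38,400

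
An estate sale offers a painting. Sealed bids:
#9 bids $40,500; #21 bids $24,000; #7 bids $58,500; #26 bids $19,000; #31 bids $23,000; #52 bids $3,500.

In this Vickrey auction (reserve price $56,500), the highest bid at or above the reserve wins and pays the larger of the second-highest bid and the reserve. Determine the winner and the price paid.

#7 pays $56,500

Bids ranked: 58,500 (#7) > 40,500 (#9) > 24,000 (#21) > 23,000 (#31) > 19,000 (#26) > 3,500 (#52)
#7 has the top bid at or above the reserve ($58,500).
Second-highest bid $40,500 is below the reserve $56,500, so the reserve binds → payment $56,500.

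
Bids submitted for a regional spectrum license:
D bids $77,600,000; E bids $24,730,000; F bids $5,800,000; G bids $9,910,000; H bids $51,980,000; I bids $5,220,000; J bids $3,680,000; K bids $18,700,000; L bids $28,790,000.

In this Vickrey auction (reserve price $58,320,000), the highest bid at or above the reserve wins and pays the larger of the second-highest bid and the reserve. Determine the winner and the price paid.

Bids in order: 77,600,000 (D) > 51,980,000 (H) > 28,790,000 (L) > 24,730,000 (E) > 18,700,000 (K) > 9,910,000 (G) > …
D has the top bid at or above the reserve ($77,600,000).
max(second-highest $51,980,000, reserve $58,320,000) = $58,320,000.

D pays $58,320,000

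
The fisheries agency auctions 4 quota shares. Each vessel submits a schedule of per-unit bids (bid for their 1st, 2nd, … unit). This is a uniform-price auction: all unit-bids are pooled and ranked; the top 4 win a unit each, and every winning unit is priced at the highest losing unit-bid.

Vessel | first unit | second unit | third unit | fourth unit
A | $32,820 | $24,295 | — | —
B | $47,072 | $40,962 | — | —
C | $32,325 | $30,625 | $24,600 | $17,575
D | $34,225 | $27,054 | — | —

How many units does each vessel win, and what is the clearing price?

A 1, B 2, D 1; clearing price $32,325

All unit-bids, highest first — top 4: 47,072 (B-1), 40,962 (B-2), 34,225 (D-1), 32,820 (A-1)
The (k+1)-th unit-bid is $32,325.
Allocation: A 1, B 2, D 1.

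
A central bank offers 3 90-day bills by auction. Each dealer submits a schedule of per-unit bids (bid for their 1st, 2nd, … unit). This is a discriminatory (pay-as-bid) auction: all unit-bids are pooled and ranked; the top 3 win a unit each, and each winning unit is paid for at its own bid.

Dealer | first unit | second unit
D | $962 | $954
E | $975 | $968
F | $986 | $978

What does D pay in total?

Merging the schedules and taking the best 3: 986 (F-1), 978 (F-2), 975 (E-1)
Next rejected bid: $968 (not a price — pay-as-bid).
D wins no units.

D pays $0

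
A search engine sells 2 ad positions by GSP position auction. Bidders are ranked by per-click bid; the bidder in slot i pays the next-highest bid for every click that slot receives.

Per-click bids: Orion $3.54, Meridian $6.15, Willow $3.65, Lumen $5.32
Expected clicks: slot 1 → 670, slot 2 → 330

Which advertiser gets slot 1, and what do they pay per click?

Per-click bids in order: $6.15 (Meridian) > $5.32 (Lumen) > $3.65 (Willow) > …
Slot 1 goes to the first-ranked bidder, Meridian, who pays the next bid down: $5.32/click.

Meridian; $5.32 per click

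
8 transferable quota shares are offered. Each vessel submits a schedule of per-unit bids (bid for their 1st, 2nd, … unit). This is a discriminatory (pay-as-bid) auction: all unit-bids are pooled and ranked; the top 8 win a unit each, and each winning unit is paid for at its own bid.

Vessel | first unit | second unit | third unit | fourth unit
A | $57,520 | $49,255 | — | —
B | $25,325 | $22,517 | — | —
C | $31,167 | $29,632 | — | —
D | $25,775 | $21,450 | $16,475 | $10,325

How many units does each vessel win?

A 2, B 2, C 2, D 2

All unit-bids, highest first — top 8: 57,520 (A-1), 49,255 (A-2), 31,167 (C-1), 29,632 (C-2), 25,775 (D-1), 25,325 (B-1), 22,517 (B-2), 21,450 (D-2)
Next rejected bid: $16,475 (not a price — pay-as-bid).
Allocation: A 2, B 2, C 2, D 2.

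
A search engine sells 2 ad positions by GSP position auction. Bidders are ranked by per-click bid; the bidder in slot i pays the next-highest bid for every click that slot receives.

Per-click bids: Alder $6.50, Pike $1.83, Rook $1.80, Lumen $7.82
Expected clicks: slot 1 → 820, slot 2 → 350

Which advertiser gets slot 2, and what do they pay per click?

Alder; $1.83 per click

Per-click bids in order: $7.82 (Lumen) > $6.50 (Alder) > $1.83 (Pike) > …
Slot 2 goes to the second-ranked bidder, Alder, who pays the next bid down: $1.83/click.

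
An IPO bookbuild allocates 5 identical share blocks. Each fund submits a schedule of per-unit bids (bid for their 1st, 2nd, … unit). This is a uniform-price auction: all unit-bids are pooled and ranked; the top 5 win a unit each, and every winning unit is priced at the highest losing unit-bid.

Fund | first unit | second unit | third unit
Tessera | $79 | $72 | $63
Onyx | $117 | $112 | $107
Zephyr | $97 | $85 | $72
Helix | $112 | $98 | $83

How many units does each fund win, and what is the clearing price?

Merging the schedules and taking the best 5: 117 (Onyx-1), 112 (Onyx-2), 112 (Helix-1), 107 (Onyx-3), 98 (Helix-2)
The (k+1)-th unit-bid is $97.
Allocation: Helix 2, Onyx 3.

Helix 2, Onyx 3; clearing price $97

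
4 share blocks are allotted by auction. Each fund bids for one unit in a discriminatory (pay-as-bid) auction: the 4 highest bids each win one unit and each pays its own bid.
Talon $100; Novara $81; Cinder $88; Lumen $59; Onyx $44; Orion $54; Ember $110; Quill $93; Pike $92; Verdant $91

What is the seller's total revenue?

Total revenue: $395

Sorting: 110 (Ember), 100 (Talon), 93 (Quill), 92 (Pike), 91 (Verdant), 88 (Cinder), …
The 4 highest are Ember, Talon, Quill, Pike.
Total revenue = 110 + 100 + 93 + 92 = $395.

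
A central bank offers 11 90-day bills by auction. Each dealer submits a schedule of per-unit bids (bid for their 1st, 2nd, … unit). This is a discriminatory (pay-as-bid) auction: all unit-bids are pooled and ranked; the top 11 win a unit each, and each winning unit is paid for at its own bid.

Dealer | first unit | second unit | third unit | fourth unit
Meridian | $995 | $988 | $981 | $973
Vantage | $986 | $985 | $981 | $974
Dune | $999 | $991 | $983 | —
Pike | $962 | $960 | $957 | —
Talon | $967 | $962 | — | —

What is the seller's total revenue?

Total revenue: $10,836

Merging the schedules and taking the best 11: 999 (Dune-1), 995 (Meridian-1), 991 (Dune-2), 988 (Meridian-2), 986 (Vantage-1), 985 (Vantage-2), 983 (Dune-3), 981 (Meridian-3), 981 (Vantage-3), 974 (Vantage-4), 973 (Meridian-4)
Next rejected bid: $967 (not a price — pay-as-bid).
Each winning unit pays its own bid.
Revenue = 999 + 995 + 991 + 988 + 986 + 985 + 983 + 981 + 981 + 974 + 973 = $10,836.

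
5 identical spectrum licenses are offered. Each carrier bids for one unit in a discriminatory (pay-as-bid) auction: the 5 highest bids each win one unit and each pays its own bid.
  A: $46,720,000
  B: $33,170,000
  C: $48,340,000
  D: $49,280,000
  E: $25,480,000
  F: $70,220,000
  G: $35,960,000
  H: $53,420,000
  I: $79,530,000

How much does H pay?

H pays $53,420,000

Ordering the bids: 79,530,000 (I), 70,220,000 (F), 53,420,000 (H), 49,280,000 (D), 48,340,000 (C), 46,720,000 (A), 35,960,000 (G), …
Top 5: I, F, H, D, C.
H wins → own bid $53,420,000.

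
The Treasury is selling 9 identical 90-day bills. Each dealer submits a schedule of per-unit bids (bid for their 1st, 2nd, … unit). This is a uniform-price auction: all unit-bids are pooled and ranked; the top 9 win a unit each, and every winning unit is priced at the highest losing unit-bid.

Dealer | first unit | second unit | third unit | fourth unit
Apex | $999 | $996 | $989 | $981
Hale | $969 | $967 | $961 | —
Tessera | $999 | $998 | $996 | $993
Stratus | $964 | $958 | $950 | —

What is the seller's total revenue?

All unit-bids, highest first — top 9: 999 (Apex-1), 999 (Tessera-1), 998 (Tessera-2), 996 (Apex-2), 996 (Tessera-3), 993 (Tessera-4), 989 (Apex-3), 981 (Apex-4), 969 (Hale-1)
The (k+1)-th unit-bid is $967.
Allocation: Apex 4, Hale 1, Tessera 4. Every unit priced at $967.
Revenue = 9 × 967 = $8,703.

Total revenue: $8,703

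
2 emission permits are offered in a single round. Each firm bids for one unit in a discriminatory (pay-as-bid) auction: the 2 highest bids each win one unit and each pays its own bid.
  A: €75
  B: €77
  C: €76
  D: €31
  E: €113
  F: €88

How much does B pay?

Bids ranked high→low: 113 (E), 88 (F), 77 (B), 76 (C), …
The 2 highest are E, F.
B does not win → €0.

B pays €0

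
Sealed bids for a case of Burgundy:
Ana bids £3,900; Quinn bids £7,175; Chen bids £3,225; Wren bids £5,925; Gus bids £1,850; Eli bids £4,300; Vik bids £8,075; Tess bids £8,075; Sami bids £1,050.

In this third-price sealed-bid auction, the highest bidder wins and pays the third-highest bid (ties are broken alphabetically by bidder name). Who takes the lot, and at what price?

Tess pays £7,175

Sorting bids: 8,075 (Tess) > 8,075 (Vik) > 7,175 (Quinn) > 5,925 (Wren) > 4,300 (Eli) > 3,900 (Ana) > …
Tie at £8,075 → Tess wins by tie-break.
Tess wins; payment is bid #3 in the ranking = £7,175.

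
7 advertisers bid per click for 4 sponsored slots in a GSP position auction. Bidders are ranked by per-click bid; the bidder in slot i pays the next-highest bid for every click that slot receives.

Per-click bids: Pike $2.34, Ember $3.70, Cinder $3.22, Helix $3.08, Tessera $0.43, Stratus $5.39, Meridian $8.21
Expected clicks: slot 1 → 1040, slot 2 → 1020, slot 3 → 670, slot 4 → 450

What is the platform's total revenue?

Total revenue: $12923.00

Per-click bids in order: $8.21 (Meridian) > $5.39 (Stratus) > $3.70 (Ember) > $3.22 (Cinder) > $3.08 (Helix) > …
Slot 1: Meridian pays $5.39 × 1040 = $5605.60
Slot 2: Stratus pays $3.70 × 1020 = $3774.00
Slot 3: Ember pays $3.22 × 670 = $2157.40
Slot 4: Cinder pays $3.08 × 450 = $1386.00
Total = $12923.00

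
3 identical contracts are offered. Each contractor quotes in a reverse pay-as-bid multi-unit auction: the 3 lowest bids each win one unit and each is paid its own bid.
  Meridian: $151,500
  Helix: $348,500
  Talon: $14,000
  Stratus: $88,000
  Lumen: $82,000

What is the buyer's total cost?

Total cost: $184,000

Ordering the bids: 14,000 (Talon), 82,000 (Lumen), 88,000 (Stratus), 151,500 (Meridian), 348,500 (Helix)
Winners (3 units): Talon, Lumen, Stratus.
Total cost = 14,000 + 82,000 + 88,000 = $184,000.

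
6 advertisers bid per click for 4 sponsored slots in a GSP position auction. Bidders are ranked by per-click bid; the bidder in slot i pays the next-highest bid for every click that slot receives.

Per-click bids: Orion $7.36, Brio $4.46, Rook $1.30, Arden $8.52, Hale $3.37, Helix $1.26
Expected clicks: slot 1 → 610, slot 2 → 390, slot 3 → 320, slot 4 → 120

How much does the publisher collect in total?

Sorting advertisers: $8.52 (Arden) > $7.36 (Orion) > $4.46 (Brio) > $3.37 (Hale) > $1.30 (Rook) > …
Slot 1: Arden pays $7.36 × 610 = $4489.60
Slot 2: Orion pays $4.46 × 390 = $1739.40
Slot 3: Brio pays $3.37 × 320 = $1078.40
Slot 4: Hale pays $1.30 × 120 = $156.00
Total = $7463.40

Total revenue: $7463.40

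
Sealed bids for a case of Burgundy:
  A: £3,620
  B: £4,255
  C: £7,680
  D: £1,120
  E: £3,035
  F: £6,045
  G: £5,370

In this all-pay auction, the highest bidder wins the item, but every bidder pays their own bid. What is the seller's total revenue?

Rule: the highest bidder wins the item, but every bidder pays their own bid.
Sorting bids: 7,680 (C) > 6,045 (F) > 5,370 (G) > 4,255 (B) > 3,620 (A) > 3,035 (E) > …
Every bidder forfeits their bid regardless of winning.
Revenue = 3,620 + 4,255 + 7,680 + 1,120 + 3,035 + 6,045 + 5,370 = £31,125.

Total revenue: £31,125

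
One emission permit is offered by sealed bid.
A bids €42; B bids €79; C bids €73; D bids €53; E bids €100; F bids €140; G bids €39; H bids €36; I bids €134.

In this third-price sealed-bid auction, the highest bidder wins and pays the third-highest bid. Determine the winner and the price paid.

F pays €100

Sorting bids: 140 (F) > 134 (I) > 100 (E) > 79 (B) > 73 (C) > 53 (D) > …
F wins; payment is bid #3 in the ranking = €100.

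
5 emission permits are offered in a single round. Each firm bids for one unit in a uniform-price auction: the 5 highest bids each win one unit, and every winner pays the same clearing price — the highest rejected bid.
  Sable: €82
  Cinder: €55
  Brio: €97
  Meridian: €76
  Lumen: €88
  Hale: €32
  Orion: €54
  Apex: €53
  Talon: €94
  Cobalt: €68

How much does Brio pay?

Brio pays €68

Sorting: 97 (Brio), 94 (Talon), 88 (Lumen), 82 (Sable), 76 (Meridian), 68 (Cobalt), 55 (Cinder), …
Winners (5 units): Brio, Talon, Lumen, Sable, Meridian.
Clearing price = highest rejected bid = €68.
Brio wins → pays €68.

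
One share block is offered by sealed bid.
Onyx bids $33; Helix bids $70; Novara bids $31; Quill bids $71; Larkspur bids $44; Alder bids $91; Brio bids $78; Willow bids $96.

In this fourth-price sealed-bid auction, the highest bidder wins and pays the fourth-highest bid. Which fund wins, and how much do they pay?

Willow pays $71

Fourth-price sealed-bid auction: the highest bidder wins and pays the fourth-highest bid.
Sorting bids: 96 (Willow) > 91 (Alder) > 78 (Brio) > 71 (Quill) > 70 (Helix) > 44 (Larkspur) > …
Willow is highest; pays the fourth-highest bid, $71.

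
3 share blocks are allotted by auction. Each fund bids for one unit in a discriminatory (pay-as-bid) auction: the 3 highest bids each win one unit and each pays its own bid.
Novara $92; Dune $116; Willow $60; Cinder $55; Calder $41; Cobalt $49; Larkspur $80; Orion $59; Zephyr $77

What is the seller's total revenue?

Sorting: 116 (Dune), 92 (Novara), 80 (Larkspur), 77 (Zephyr), 60 (Willow), …
Top 3: Dune, Novara, Larkspur.
Total revenue = 116 + 92 + 80 = $288.

Total revenue: $288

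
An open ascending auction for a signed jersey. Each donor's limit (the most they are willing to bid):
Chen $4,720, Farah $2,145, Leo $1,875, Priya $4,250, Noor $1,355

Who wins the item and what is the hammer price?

Ascending (English) auction: the price rises until one bidder remains; the winner pays the price at which the last rival dropped out.
Sorting limits: 4,720 (Chen) > 4,250 (Priya) > 2,145 (Farah) > 1,875 (Leo) > 1,355 (Noor)
Once the price passes $4,250, only Chen is left; the hammer falls at Priya's limit of $4,250.

Chen wins at $4,250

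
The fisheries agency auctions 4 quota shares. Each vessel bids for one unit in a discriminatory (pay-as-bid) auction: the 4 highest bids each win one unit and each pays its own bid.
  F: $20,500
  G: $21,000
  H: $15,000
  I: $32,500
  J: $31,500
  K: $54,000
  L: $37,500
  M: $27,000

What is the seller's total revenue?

Total revenue: $155,500

Bids ranked high→low: 54,000 (K), 37,500 (L), 32,500 (I), 31,500 (J), 27,000 (M), 21,000 (G), …
Winners (4 units): K, L, I, J.
Total revenue = 54,000 + 37,500 + 32,500 + 31,500 = $155,500.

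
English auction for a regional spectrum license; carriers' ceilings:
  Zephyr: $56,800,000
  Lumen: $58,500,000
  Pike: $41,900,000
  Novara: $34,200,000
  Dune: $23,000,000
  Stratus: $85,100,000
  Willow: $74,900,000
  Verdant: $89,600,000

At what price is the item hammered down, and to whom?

Verdant wins at $85,100,000

Rule: the price rises until one bidder remains; the winner pays the price at which the last rival dropped out.
Limits in order: 89,600,000 (Verdant) > 85,100,000 (Stratus) > 74,900,000 (Willow) > 58,500,000 (Lumen) > 56,800,000 (Zephyr) > 41,900,000 (Pike) > …
Once the price passes $85,100,000, only Verdant is left; the hammer falls at Stratus's limit of $85,100,000.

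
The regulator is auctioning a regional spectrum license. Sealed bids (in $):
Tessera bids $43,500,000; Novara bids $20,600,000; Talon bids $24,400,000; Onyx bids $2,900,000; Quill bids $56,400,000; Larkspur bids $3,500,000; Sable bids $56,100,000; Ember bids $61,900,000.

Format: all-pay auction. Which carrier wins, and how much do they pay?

Rule: the highest bidder wins the item, but every bidder pays their own bid.
Sorting bids: 61,900,000 (Ember) > 56,400,000 (Quill) > 56,100,000 (Sable) > 43,500,000 (Tessera) > 24,400,000 (Talon) > 20,600,000 (Novara) > …
Ember is highest and takes the item; every bidder forfeits their bid.

Ember pays $61,900,000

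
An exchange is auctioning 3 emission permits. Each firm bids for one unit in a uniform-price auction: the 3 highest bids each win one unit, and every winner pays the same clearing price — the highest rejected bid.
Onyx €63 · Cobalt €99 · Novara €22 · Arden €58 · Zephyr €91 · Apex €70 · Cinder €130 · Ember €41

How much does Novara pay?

Novara pays €0

Bids ranked high→low: 130 (Cinder), 99 (Cobalt), 91 (Zephyr), 70 (Apex), 63 (Onyx), …
The 3 highest are Cinder, Cobalt, Zephyr.
First losing bid is Apex's €70, which sets the uniform price.
Novara does not win → pays €0.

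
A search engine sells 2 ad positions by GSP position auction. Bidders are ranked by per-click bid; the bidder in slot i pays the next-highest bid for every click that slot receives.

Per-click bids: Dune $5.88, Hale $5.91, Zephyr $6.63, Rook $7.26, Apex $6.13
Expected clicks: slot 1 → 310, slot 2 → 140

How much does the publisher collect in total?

Per-click bids in order: $7.26 (Rook) > $6.63 (Zephyr) > $6.13 (Apex) > …
Slot 1: Rook pays $6.63 × 310 = $2055.30
Slot 2: Zephyr pays $6.13 × 140 = $858.20
Total = $2913.50

Total revenue: $2913.50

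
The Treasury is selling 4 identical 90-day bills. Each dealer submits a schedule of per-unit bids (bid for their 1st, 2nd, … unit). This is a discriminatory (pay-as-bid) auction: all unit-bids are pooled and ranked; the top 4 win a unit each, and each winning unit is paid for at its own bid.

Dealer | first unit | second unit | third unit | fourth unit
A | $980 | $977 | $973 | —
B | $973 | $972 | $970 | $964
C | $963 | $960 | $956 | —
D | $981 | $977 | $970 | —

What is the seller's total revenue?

Merging the schedules and taking the best 4: 981 (D-1), 980 (A-1), 977 (A-2), 977 (D-2)
Next rejected bid: $973 (not a price — pay-as-bid).
Each winning unit pays its own bid.
Revenue = 981 + 980 + 977 + 977 = $3,915.

Total revenue: $3,915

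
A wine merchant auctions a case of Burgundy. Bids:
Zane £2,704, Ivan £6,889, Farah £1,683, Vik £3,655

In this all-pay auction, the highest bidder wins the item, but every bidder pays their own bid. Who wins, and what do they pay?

Bids in order: 6,889 (Ivan) > 3,655 (Vik) > 2,704 (Zane) > 1,683 (Farah)
Ivan is highest and takes the item; every bidder forfeits their bid.

Ivan pays £6,889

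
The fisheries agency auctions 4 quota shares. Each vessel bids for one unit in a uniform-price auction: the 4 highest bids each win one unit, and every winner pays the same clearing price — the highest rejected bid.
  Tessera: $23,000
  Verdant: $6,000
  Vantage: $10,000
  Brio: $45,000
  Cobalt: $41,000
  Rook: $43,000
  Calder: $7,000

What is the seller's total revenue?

Total revenue: $40,000

Bids ranked high→low: 45,000 (Brio), 43,000 (Rook), 41,000 (Cobalt), 23,000 (Tessera), 10,000 (Vantage), 7,000 (Calder), …
The 4 highest are Brio, Rook, Cobalt, Tessera.
Highest unsuccessful bid: $10,000 → clearing price.
Total revenue = 4 × $10,000 = $40,000.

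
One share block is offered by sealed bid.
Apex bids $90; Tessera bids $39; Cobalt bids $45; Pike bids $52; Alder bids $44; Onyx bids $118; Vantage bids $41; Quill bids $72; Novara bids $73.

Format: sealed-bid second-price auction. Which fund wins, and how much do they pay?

Onyx pays $90

Bids ranked: 118 (Onyx) > 90 (Apex) > 73 (Novara) > 72 (Quill) > 52 (Pike) > 45 (Cobalt) > …
Onyx wins with the highest bid; price is set by the runner-up at $90.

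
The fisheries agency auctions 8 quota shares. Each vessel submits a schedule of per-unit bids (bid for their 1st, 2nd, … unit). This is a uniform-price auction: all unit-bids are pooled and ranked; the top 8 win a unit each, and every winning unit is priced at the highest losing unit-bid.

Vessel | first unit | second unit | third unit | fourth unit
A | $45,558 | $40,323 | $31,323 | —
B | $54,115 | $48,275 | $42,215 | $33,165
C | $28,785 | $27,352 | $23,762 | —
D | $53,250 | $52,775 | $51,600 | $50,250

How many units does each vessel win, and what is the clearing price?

A 1, B 3, D 4; clearing price $40,323

Pooled unit-bids ranked (top 8): 54,115 (B-1), 53,250 (D-1), 52,775 (D-2), 51,600 (D-3), 50,250 (D-4), 48,275 (B-2), 45,558 (A-1), 42,215 (B-3)
The (k+1)-th unit-bid is $40,323.
Allocation: A 1, B 3, D 4.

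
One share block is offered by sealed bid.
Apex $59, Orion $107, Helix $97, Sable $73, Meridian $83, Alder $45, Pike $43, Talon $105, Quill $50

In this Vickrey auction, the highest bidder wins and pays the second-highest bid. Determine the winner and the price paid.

Orion pays $105

Vickrey auction: the highest bidder wins and pays the second-highest bid.
Bids in order: 107 (Orion) > 105 (Talon) > 97 (Helix) > 83 (Meridian) > 73 (Sable) > 59 (Apex) > …
Second-price: Orion pays Talon's bid of $105.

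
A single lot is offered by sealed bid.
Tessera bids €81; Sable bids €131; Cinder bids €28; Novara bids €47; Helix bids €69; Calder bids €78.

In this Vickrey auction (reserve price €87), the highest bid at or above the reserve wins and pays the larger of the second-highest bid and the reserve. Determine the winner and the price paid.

Bids in order: 131 (Sable) > 81 (Tessera) > 78 (Calder) > 69 (Helix) > 47 (Novara) > 28 (Cinder)
Highest eligible bid: Sable at €131.
max(second-highest €81, reserve €87) = €87.

Sable pays €87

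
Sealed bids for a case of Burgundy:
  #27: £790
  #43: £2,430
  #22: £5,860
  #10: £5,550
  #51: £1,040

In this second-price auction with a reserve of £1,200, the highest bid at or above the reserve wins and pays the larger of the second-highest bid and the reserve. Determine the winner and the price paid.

#22 pays £5,550

Bids in order: 5,860 (#22) > 5,550 (#10) > 2,430 (#43) > 1,040 (#51) > 790 (#27)
Highest eligible bid: #22 at £5,860.
max(second-highest £5,550, reserve £1,200) = £5,550; the reserve does not bind.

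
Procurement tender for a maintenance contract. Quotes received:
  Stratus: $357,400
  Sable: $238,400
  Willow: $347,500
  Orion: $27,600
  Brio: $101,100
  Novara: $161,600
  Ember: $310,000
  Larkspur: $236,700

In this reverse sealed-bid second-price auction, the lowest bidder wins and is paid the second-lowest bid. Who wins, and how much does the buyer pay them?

Orion is paid $101,100

Bids in order: 27,600 (Orion) < 101,100 (Brio) < 161,600 (Novara) < 236,700 (Larkspur) < 238,400 (Sable) < 310,000 (Ember) < …
Orion is lowest; is paid the second-lowest bid, $101,100.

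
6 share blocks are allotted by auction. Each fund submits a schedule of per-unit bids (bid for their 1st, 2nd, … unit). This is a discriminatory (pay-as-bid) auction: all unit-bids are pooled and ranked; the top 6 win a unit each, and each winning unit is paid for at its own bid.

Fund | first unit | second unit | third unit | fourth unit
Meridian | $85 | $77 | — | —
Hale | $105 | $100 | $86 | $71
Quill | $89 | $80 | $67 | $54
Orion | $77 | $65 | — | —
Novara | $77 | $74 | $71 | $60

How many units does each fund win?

Hale 3, Meridian 1, Quill 2

Pooled unit-bids ranked (top 6): 105 (Hale-1), 100 (Hale-2), 89 (Quill-1), 86 (Hale-3), 85 (Meridian-1), 80 (Quill-2)
Next rejected bid: $77 (not a price — pay-as-bid).
Allocation: Hale 3, Meridian 1, Quill 2.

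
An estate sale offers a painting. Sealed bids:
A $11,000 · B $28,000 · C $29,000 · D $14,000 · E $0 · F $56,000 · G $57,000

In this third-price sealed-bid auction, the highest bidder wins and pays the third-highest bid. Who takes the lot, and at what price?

G pays $29,000

Third-price sealed-bid auction: the highest bidder wins and pays the third-highest bid.
Bids ranked: 57,000 (G) > 56,000 (F) > 29,000 (C) > 28,000 (B) > 14,000 (D) > 11,000 (A) > …
G wins; payment is bid #3 in the ranking = $29,000.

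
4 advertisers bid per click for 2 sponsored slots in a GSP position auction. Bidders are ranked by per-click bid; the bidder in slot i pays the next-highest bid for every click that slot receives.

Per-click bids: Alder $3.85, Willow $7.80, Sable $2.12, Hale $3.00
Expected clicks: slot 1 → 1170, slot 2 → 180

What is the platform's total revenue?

Sorting advertisers: $7.80 (Willow) > $3.85 (Alder) > $3.00 (Hale) > …
Slot 1: Willow pays $3.85 × 1170 = $4504.50
Slot 2: Alder pays $3.00 × 180 = $540.00
Total = $5044.50

Total revenue: $5044.50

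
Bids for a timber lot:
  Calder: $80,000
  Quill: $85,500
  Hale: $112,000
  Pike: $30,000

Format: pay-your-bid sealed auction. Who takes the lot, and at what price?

Rule: the highest bidder wins and pays their own bid.
Sorting bids: 112,000 (Hale) > 85,500 (Quill) > 80,000 (Calder) > 30,000 (Pike)
Hale has the highest bid and pays exactly that: $112,000.

Hale pays $112,000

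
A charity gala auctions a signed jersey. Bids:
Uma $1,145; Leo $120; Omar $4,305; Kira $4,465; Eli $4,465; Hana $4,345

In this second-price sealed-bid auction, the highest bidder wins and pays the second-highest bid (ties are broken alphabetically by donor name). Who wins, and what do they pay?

Eli pays $4,465

Sorting bids: 4,465 (Eli) > 4,465 (Kira) > 4,345 (Hana) > 4,305 (Omar) > 1,145 (Uma) > 120 (Leo)
Tie at $4,465 → Eli wins by tie-break.
Eli wins with the highest bid; price is set by the runner-up at $4,465.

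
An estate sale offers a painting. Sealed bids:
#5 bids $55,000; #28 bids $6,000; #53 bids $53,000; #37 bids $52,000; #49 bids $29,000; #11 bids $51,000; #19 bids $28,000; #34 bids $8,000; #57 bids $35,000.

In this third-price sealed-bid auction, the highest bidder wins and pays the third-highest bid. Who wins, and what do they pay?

#5 pays $52,000

Rule: the highest bidder wins and pays the third-highest bid.
Bids in order: 55,000 (#5) > 53,000 (#53) > 52,000 (#37) > 51,000 (#11) > 35,000 (#57) > 29,000 (#49) > …
#5 is highest; pays the third-highest bid, $52,000.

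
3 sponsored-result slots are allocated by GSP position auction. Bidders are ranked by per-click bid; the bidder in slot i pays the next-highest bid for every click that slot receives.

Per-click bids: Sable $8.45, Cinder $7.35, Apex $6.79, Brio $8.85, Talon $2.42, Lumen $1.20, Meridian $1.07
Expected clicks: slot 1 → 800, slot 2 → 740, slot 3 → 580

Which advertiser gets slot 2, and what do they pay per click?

Sorting advertisers: $8.85 (Brio) > $8.45 (Sable) > $7.35 (Cinder) > $6.79 (Apex) > …
Slot 2 goes to the second-ranked bidder, Sable, who pays the next bid down: $7.35/click.

Sable; $7.35 per click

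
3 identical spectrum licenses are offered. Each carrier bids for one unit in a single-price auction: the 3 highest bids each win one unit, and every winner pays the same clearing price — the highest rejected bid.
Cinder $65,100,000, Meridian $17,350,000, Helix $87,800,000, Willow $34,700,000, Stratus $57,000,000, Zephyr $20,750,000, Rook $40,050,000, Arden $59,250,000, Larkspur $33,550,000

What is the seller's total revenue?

Ordering the bids: 87,800,000 (Helix), 65,100,000 (Cinder), 59,250,000 (Arden), 57,000,000 (Stratus), 40,050,000 (Rook), …
The 3 highest are Helix, Cinder, Arden.
First losing bid is Stratus's $57,000,000, which sets the uniform price.
Total revenue = 3 × $57,000,000 = $171,000,000.

Total revenue: $171,000,000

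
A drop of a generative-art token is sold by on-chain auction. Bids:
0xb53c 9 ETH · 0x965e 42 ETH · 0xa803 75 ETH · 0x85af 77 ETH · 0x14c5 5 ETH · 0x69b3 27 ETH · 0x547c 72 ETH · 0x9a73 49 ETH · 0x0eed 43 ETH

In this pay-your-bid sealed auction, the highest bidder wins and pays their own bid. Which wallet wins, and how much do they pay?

0x85af pays 77 ETH

Sorting bids: 77 (0x85af) > 75 (0xa803) > 72 (0x547c) > 49 (0x9a73) > 43 (0x0eed) > 42 (0x965e) > …
First-price: 0x85af pays what they bid, 77 ETH.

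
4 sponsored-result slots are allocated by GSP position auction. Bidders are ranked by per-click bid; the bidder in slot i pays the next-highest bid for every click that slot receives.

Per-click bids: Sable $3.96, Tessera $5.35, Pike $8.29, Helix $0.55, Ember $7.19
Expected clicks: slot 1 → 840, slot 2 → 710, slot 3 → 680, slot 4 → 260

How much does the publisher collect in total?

Sorting advertisers: $8.29 (Pike) > $7.19 (Ember) > $5.35 (Tessera) > $3.96 (Sable) > $0.55 (Helix)
Slot 1: Pike pays $7.19 × 840 = $6039.60
Slot 2: Ember pays $5.35 × 710 = $3798.50
Slot 3: Tessera pays $3.96 × 680 = $2692.80
Slot 4: Sable pays $0.55 × 260 = $143.00
Total = $12673.90

Total revenue: $12673.90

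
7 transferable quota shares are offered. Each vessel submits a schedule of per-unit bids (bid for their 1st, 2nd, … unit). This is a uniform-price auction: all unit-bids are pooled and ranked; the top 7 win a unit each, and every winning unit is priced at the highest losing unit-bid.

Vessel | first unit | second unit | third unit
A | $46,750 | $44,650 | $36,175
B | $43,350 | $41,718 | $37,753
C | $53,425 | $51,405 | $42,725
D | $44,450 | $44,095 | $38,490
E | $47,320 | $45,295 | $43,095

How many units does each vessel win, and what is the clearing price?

All unit-bids, highest first — top 7: 53,425 (C-1), 51,405 (C-2), 47,320 (E-1), 46,750 (A-1), 45,295 (E-2), 44,650 (A-2), 44,450 (D-1)
The (k+1)-th unit-bid is $44,095.
Allocation: A 2, C 2, D 1, E 2.

A 2, C 2, D 1, E 2; clearing price $44,095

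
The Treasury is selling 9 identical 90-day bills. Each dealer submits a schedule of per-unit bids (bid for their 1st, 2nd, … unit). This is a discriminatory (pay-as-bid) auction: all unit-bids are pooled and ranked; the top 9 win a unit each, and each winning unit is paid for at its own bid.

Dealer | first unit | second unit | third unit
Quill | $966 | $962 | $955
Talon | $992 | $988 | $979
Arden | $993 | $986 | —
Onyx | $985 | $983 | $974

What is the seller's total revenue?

Total revenue: $8,846

Pooled unit-bids ranked (top 9): 993 (Arden-1), 992 (Talon-1), 988 (Talon-2), 986 (Arden-2), 985 (Onyx-1), 983 (Onyx-2), 979 (Talon-3), 974 (Onyx-3), 966 (Quill-1)
Next rejected bid: $962 (not a price — pay-as-bid).
Each winning unit pays its own bid.
Revenue = 993 + 992 + 988 + 986 + 985 + 983 + 979 + 974 + 966 = $8,846.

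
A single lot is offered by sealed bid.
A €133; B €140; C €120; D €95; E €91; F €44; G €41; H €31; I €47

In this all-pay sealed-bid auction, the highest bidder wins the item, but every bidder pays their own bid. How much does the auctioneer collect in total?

Sorting bids: 140 (B) > 133 (A) > 120 (C) > 95 (D) > 91 (E) > 47 (I) > …
B wins with the top bid; all bids are sunk regardless.
Every bidder forfeits their bid regardless of winning.
Revenue = 133 + 140 + 120 + 95 + 91 + 44 + 41 + 31 + 47 = €742.

Total revenue: €742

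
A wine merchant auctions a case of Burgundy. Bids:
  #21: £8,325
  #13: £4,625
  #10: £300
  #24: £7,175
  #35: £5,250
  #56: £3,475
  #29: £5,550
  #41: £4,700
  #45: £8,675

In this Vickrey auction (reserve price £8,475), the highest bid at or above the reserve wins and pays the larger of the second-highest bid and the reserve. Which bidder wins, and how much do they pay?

#45 pays £8,475

Sorting bids: 8,675 (#45) > 8,325 (#21) > 7,175 (#24) > 5,550 (#29) > 5,250 (#35) > 4,700 (#41) > …
Highest eligible bid: #45 at £8,675.
max(second-highest £8,325, reserve £8,475) = £8,475.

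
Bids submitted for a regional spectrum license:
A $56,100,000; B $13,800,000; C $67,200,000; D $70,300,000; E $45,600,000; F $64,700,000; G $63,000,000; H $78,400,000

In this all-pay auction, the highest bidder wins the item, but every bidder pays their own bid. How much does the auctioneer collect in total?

Total revenue: $459,100,000

Bids ranked: 78,400,000 (H) > 70,300,000 (D) > 67,200,000 (C) > 64,700,000 (F) > 63,000,000 (G) > 56,100,000 (A) > …
Every bidder forfeits their bid regardless of winning.
Revenue = 56,100,000 + 13,800,000 + 67,200,000 + 70,300,000 + 45,600,000 + 64,700,000 + 63,000,000 + 78,400,000 = $459,100,000.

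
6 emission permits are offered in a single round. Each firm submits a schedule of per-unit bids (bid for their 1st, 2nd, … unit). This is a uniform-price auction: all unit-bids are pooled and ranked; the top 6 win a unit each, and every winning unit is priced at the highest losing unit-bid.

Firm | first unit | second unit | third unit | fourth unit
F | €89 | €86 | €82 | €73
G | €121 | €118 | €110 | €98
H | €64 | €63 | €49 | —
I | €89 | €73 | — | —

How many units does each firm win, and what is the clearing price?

F 1, G 4, I 1; clearing price €86

Merging the schedules and taking the best 6: 121 (G-1), 118 (G-2), 110 (G-3), 98 (G-4), 89 (F-1), 89 (I-1)
First bid not allocated: €86.
Allocation: F 1, G 4, I 1.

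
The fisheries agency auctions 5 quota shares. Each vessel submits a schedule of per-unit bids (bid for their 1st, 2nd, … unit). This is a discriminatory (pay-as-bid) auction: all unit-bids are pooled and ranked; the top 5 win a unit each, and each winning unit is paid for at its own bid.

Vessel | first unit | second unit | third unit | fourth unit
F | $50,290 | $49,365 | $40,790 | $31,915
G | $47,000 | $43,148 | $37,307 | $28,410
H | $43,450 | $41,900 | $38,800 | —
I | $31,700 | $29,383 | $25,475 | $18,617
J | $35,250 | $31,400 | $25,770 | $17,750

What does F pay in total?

All unit-bids, highest first — top 5: 50,290 (F-1), 49,365 (F-2), 47,000 (G-1), 43,450 (H-1), 43,148 (G-2)
Next rejected bid: $41,900 (not a price — pay-as-bid).
F's winning unit-bids: 50,290 + 49,365 = $99,655.

F pays $99,655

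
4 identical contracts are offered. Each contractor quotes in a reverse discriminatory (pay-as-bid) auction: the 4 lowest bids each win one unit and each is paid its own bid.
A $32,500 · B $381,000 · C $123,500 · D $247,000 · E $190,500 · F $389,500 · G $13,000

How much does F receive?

F is paid $0

Ordering the bids: 13,000 (G), 32,500 (A), 123,500 (C), 190,500 (E), 247,000 (D), 381,000 (B), …
The 4 lowest are G, A, C, E.
F does not win → $0.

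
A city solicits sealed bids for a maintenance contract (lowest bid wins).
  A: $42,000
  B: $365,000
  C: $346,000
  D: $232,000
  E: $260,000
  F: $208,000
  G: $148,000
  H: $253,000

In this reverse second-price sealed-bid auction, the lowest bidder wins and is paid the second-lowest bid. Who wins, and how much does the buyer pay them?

A is paid $148,000

Rule: the lowest bidder wins and is paid the second-lowest bid.
Bids ranked: 42,000 (A) < 148,000 (G) < 208,000 (F) < 232,000 (D) < 253,000 (H) < 260,000 (E) < …
A wins with the lowest bid; price is set by the runner-up at $148,000.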